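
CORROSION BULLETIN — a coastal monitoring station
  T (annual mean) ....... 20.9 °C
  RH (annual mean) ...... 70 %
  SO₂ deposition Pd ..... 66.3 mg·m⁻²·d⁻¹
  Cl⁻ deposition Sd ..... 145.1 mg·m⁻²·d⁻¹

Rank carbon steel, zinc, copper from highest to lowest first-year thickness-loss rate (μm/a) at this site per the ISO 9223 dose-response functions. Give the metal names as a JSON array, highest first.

["carbon steel", "zinc", "copper"]

carbon steel: T>10 °C ⇒ hinge -0.054·(20.9−10) = -0.5886
  Pd branch = 1.77·Pd^0.52·e^(0.02·RH+f) = 35.28 μm/a
  Cl⁻ term: 0.102·145.1^0.62·exp(0.033·70+0.04·20.9) = 51.89
  r_corr = 35.28 + 51.89 = 87.18 μm/a
zinc: temperature factor f = -0.071·(10.9) = -0.7739
  SO₂ term: 0.0129·66.3^0.44·exp(0.046·70-0.7739) = 0.9427
  Sd branch = 0.0175·Sd^0.57·e^(0.008·RH+0.085·T) = 3.09 μm/a
  sum: 0.9427 + 3.09 → r_corr = 4.032 μm/a
copper: T>10 °C ⇒ hinge -0.080·(20.9−10) = -0.8720
  SO₂ term: 0.0053·66.3^0.26·exp(0.059·70-0.8720) = 0.41
  Cl⁻ term: 0.01025·145.1^0.27·exp(0.036·70+0.049·20.9) = 1.36
  sum: 0.41 + 1.36 → r_corr = 1.77 μm/a
Ordering by μm/a: carbon steel (87.2) > zinc (4.03) > copper (1.77)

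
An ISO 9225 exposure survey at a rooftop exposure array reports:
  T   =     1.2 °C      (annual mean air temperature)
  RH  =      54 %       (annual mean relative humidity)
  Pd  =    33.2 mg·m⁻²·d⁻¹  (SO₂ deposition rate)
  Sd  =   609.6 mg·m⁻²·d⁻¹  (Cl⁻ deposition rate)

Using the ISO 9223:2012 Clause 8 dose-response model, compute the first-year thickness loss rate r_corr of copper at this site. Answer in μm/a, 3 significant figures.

r_corr = 0.534 μm/a

copper: T≤10 °C ⇒ hinge +0.126·(1.2−10) = -1.1088
  Pd branch = 0.0053·Pd^0.26·e^(0.059·RH+f) = 0.1052 μm/a
  Sd branch = 0.01025·Sd^0.27·e^(0.036·RH+0.049·T) = 0.429 μm/a
  r_corr = 0.1052 + 0.429 = 0.5342 μm/a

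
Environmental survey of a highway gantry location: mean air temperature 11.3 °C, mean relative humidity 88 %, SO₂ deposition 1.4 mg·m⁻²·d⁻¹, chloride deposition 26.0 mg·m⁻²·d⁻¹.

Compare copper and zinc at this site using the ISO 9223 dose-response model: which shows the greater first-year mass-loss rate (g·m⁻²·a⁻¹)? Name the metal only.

copper: f(T) = -0.080·(T−10) [T>10 °C] = -0.1040
  Pd branch = 0.0053·Pd^0.26·e^(0.059·RH+f) = 0.9375 μm/a
  Cl⁻ term: 0.01025·26.0^0.27·exp(0.036·88+0.049·11.3) = 1.021
  r_corr = 0.9375 + 1.021 = 1.959 μm/a
  mass loss = 1.959 μm/a × 8.96 g/cm³ = 17.55 g·m⁻²·a⁻¹
zinc: f(T) = -0.071·(T−10) [T>10 °C] = -0.0923
  SO₂ term: 0.0129·1.4^0.44·exp(0.046·88-0.0923) = 0.7813
  Cl⁻ term: 0.0175·26.0^0.57·exp(0.008·88+0.085·11.3) = 0.5922
  r_corr = 0.7813 + 0.5922 = 1.373 μm/a
  mass loss = 1.373 μm/a × 7.14 g/cm³ = 9.807 g·m⁻²·a⁻¹
Ordering by g·m⁻²·a⁻¹: copper (17.5) > zinc (9.81)

copper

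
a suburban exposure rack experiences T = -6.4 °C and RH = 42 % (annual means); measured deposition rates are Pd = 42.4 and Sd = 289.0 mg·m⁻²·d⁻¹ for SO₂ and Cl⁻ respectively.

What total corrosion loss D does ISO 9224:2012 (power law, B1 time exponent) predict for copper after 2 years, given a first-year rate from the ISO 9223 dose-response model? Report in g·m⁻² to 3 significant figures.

copper: T≤10 °C ⇒ hinge +0.126·(-6.4−10) = -2.0664
  SO₂ term: 0.0053·42.4^0.26·exp(0.059·42-2.0664) = 0.02119
  Cl⁻ term: 0.01025·289.0^0.27·exp(0.036·42+0.049·-6.4) = 0.1569
  sum: 0.02119 + 0.1569 → r_corr = 0.1781 μm/a
ISO 9224: D(t) = r_corr · t^b with b = 0.667 (copper, B1)
  D(2) = 0.1781 × 2^0.667 = 0.1781 × 1.588 = 0.2828 μm
  Mass loss = 0.2828 μm × 8.96 g/cm³ = 2.534 g·m⁻²

D(2) = 2.53 g·m⁻²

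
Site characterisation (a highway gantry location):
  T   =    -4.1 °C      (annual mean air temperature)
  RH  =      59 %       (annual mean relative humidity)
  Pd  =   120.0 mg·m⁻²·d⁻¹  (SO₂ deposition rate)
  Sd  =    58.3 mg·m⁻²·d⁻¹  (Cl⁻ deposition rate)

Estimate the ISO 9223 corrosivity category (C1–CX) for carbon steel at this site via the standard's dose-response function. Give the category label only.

C2

carbon steel: f(T) = +0.150·(T−10) [T≤10 °C] = -2.1150
  Pd branch = 1.77·Pd^0.52·e^(0.02·RH+f) = 8.377 μm/a
  Sd branch = 0.102·Sd^0.62·e^(0.033·RH+0.04·T) = 7.545 μm/a
  sum: 8.377 + 7.545 → r_corr = 15.92 μm/a
ISO 9223 Table 2 (carbon steel): 1.3 < 15.9 ≤ 25 μm/a ⇒ C2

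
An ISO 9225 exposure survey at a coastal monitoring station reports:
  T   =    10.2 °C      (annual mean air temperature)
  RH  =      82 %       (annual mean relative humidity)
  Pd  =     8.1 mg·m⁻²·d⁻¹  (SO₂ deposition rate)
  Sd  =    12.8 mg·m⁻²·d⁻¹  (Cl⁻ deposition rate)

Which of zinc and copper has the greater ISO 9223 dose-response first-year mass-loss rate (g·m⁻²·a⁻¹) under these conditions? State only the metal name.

zinc: T>10 °C ⇒ hinge -0.071·(10.2−10) = -0.0142
  SO₂ term: 0.0129·8.1^0.44·exp(0.046·82-0.0142) = 1.388
  Cl⁻ term: 0.0175·12.8^0.57·exp(0.008·82+0.085·10.2) = 0.3432
  r_corr = 1.388 + 0.3432 = 1.731 μm/a
  mass loss = 1.731 μm/a × 7.14 g/cm³ = 12.36 g·m⁻²·a⁻¹
copper: temperature factor f = -0.080·(0.2) = -0.0160
  SO₂ term: 0.0053·8.1^0.26·exp(0.059·82-0.0160) = 1.134
  Sd branch = 0.01025·Sd^0.27·e^(0.036·RH+0.049·T) = 0.6438 μm/a
  sum: 1.134 + 0.6438 → r_corr = 1.778 μm/a
  mass loss = 1.778 μm/a × 8.96 g/cm³ = 15.93 g·m⁻²·a⁻¹
Ordering by g·m⁻²·a⁻¹: copper (15.9) > zinc (12.4)

copper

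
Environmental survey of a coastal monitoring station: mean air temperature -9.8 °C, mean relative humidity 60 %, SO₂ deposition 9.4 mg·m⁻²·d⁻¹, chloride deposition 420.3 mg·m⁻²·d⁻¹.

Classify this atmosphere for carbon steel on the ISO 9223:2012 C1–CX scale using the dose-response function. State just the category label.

carbon steel: temperature factor f = +0.150·(-19.8) = -2.9700
  SO₂ term: 1.77·9.4^0.52·exp(0.02·60-2.9700) = 0.9667
  Cl⁻ term: 0.102·420.3^0.62·exp(0.033·60+0.04·-9.8) = 21.13
  r_corr = 0.9667 + 21.13 = 22.1 μm/a
ISO 9223 Table 2 (carbon steel): 1.3 < 22.1 ≤ 25 μm/a ⇒ C2

C2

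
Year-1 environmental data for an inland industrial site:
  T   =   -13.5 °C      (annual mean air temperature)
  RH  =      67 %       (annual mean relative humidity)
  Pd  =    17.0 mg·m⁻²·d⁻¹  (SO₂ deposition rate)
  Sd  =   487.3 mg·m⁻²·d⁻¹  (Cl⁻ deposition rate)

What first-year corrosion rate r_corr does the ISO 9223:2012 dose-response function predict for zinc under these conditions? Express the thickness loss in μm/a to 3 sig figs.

r_corr = 0.724 μm/a

zinc: temperature factor f = +0.038·(-23.5) = -0.8930
  sulphur-dioxide contribution → 0.4006 μm/a
  chloride contribution → 0.3232 μm/a
  ⇒ r_corr(zinc) = 0.7238 μm/a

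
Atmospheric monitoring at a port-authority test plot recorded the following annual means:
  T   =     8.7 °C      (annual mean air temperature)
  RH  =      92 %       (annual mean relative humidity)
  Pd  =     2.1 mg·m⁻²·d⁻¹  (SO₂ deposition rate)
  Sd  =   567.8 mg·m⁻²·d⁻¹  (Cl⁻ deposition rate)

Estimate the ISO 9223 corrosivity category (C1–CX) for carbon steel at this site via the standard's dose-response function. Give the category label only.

C5

carbon steel: T≤10 °C ⇒ hinge +0.150·(8.7−10) = -0.1950
  Pd branch = 1.77·Pd^0.52·e^(0.02·RH+f) = 13.49 μm/a
  Sd branch = 0.102·Sd^0.62·e^(0.033·RH+0.04·T) = 153.4 μm/a
  sum: 13.49 + 153.4 → r_corr = 166.9 μm/a
ISO 9223 Table 2 (carbon steel): 80 < 167 ≤ 200 μm/a ⇒ C5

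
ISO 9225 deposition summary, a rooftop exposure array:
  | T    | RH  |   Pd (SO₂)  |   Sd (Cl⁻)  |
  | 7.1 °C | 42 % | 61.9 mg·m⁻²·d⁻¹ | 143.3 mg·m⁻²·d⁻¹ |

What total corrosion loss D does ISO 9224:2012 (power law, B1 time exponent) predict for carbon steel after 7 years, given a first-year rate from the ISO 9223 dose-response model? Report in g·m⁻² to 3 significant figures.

D(7) = 748 g·m⁻²

carbon steel: f(T) = +0.150·(T−10) [T≤10 °C] = -0.4350
  SO₂ term: 1.77·61.9^0.52·exp(0.02·42-0.4350) = 22.67
  Sd branch = 0.102·Sd^0.62·e^(0.033·RH+0.04·T) = 11.77 μm/a
  r_corr = 22.67 + 11.77 = 34.44 μm/a
Long-term exponent b (ISO 9224 Table 2, B1) = 0.523
  D(7) = 34.44 × 7^0.523 = 34.44 × 2.767 = 95.3 μm
  Mass loss = 95.3 μm × 7.85 g/cm³ = 748.1 g·m⁻²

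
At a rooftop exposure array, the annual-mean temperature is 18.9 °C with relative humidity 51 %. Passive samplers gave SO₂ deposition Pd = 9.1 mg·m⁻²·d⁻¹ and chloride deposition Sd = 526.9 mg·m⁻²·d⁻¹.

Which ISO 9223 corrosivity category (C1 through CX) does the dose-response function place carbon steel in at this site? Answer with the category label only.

carbon steel: T>10 °C ⇒ hinge -0.054·(18.9−10) = -0.4806
  sulphur-dioxide contribution → 9.57 μm/a
  chloride contribution → 56.93 μm/a
  total first-year rate 66.5 μm/a
ISO 9223 Table 2 (carbon steel): 50 < 66.5 ≤ 80 μm/a ⇒ C4

C4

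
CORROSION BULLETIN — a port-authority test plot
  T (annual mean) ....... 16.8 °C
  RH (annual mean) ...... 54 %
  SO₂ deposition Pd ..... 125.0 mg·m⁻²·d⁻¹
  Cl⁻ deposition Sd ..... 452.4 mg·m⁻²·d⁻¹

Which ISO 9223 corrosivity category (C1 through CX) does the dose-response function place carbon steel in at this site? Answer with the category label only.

C5

carbon steel: T>10 °C ⇒ hinge -0.054·(16.8−10) = -0.3672
  sulphur-dioxide contribution → 44.46 μm/a
  chloride contribution → 52.58 μm/a
  ⇒ r_corr(carbon steel) = 97.03 μm/a
Category bounds: 80…200 μm/a bracket r_corr ⇒ C5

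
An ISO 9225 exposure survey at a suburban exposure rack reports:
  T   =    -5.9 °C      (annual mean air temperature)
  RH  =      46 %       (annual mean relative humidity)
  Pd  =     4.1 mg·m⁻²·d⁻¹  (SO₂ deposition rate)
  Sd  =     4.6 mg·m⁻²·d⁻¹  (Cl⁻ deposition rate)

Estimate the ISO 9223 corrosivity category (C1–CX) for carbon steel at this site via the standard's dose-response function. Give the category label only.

C2

carbon steel: f(T) = +0.150·(T−10) [T≤10 °C] = -2.3850
  sulphur-dioxide contribution → 0.8519 μm/a
  chloride contribution → 0.9468 μm/a
  total first-year rate 1.799 μm/a
1.8 μm/a falls in (1.3, 25] for carbon steel → category C2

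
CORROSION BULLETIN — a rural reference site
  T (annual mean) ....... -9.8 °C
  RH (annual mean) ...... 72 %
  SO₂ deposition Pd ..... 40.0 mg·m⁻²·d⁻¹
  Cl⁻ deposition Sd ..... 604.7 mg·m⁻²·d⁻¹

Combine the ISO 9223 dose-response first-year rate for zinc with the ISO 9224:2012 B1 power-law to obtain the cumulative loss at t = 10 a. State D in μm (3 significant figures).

zinc: f(T) = +0.038·(T−10) [T≤10 °C] = -0.7524
  SO₂ term: 0.0129·40.0^0.44·exp(0.046·72-0.7524) = 0.8455
  Cl⁻ term: 0.0175·604.7^0.57·exp(0.008·72+0.085·-9.8) = 0.5211
  sum: 0.8455 + 0.5211 → r_corr = 1.367 μm/a
Long-term exponent b (ISO 9224 Table 2, B1) = 0.813
  D(10) = 1.367 × 10^0.813 = 1.367 × 6.501 = 8.885 μm

D(10) = 8.88 μm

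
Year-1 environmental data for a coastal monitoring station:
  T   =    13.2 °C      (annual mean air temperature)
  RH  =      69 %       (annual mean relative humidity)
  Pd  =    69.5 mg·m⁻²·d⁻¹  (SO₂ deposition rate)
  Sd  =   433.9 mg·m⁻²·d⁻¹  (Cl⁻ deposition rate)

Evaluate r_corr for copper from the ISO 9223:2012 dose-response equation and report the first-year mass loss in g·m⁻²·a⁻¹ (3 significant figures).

copper: T>10 °C ⇒ hinge -0.080·(13.2−10) = -0.2560
  SO₂ term: 0.0053·69.5^0.26·exp(0.059·69-0.2560) = 0.7245
  Cl⁻ term: 0.01025·433.9^0.27·exp(0.036·69+0.049·13.2) = 1.209
  r_corr = 0.7245 + 1.209 = 1.934 μm/a
Convert to mass loss: 1.934 μm/a × 8.96 g/cm³ = 17.33 g·m⁻²·a⁻¹

r_corr = 17.3 g·m⁻²·a⁻¹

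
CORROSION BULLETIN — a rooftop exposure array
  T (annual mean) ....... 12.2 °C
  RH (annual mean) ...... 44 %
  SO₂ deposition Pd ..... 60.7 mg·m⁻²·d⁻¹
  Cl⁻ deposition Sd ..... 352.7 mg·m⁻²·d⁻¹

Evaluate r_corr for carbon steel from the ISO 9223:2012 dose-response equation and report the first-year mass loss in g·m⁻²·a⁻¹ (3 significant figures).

r_corr = 463 g·m⁻²·a⁻¹

carbon steel: f(T) = -0.054·(T−10) [T>10 °C] = -0.1188
  Pd branch = 1.77·Pd^0.52·e^(0.02·RH+f) = 32.05 μm/a
  Sd branch = 0.102·Sd^0.62·e^(0.033·RH+0.04·T) = 26.95 μm/a
  sum: 32.05 + 26.95 → r_corr = 59 μm/a
Convert to mass loss: 59 μm/a × 7.85 g/cm³ = 463.1 g·m⁻²·a⁻¹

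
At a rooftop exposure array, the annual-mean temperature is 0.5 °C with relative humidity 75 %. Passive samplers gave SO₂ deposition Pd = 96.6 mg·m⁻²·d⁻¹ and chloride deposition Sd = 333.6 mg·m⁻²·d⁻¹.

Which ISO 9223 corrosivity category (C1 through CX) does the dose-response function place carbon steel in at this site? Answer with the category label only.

C4

carbon steel: f(T) = +0.150·(T−10) [T≤10 °C] = -1.4250
  SO₂ term: 1.77·96.6^0.52·exp(0.02·75-1.4250) = 20.55
  Sd branch = 0.102·Sd^0.62·e^(0.033·RH+0.04·T) = 45.35 μm/a
  sum: 20.55 + 45.35 → r_corr = 65.9 μm/a
Category bounds: 50…80 μm/a bracket r_corr ⇒ C4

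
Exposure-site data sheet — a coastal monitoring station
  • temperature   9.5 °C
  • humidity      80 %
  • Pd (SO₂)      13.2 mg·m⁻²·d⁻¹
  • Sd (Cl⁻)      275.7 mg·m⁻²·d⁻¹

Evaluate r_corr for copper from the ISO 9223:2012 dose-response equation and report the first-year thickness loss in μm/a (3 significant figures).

copper: temperature factor f = +0.126·(-0.5) = -0.0630
  SO₂ term: 0.0053·13.2^0.26·exp(0.059·80-0.0630) = 1.092
  Cl⁻ term: 0.01025·275.7^0.27·exp(0.036·80+0.049·9.5) = 1.326
  r_corr = 1.092 + 1.326 = 2.418 μm/a

r_corr = 2.42 μm/a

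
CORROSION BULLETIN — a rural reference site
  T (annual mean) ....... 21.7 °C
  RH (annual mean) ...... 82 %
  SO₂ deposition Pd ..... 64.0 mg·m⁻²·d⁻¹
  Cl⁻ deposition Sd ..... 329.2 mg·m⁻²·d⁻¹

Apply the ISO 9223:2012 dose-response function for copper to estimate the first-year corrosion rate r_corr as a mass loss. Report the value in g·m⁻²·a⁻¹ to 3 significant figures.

r_corr = 31.3 g·m⁻²·a⁻¹

copper: temperature factor f = -0.080·(11.7) = -0.9360
  sulphur-dioxide contribution → 0.7736 μm/a
  chloride contribution → 2.718 μm/a
  total first-year rate 3.492 μm/a
Convert to mass loss: 3.492 μm/a × 8.96 g/cm³ = 31.29 g·m⁻²·a⁻¹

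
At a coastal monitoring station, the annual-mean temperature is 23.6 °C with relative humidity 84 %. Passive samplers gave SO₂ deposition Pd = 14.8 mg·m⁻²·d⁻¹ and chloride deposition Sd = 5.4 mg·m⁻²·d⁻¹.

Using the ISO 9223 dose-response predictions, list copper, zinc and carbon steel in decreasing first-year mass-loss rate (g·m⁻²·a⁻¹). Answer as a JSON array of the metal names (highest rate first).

["carbon steel", "copper", "zinc"]

copper: temperature factor f = -0.080·(13.6) = -1.0880
  SO₂ term: 0.0053·14.8^0.26·exp(0.059·84-1.0880) = 0.511
  Sd branch = 0.01025·Sd^0.27·e^(0.036·RH+0.049·T) = 1.057 μm/a
  r_corr = 0.511 + 1.057 = 1.568 μm/a
  mass loss = 1.568 μm/a × 8.96 g/cm³ = 14.05 g·m⁻²·a⁻¹
zinc: temperature factor f = -0.071·(13.6) = -0.9656
  Pd branch = 0.0129·Pd^0.44·e^(0.046·RH+f) = 0.7661 μm/a
  Cl⁻ term: 0.0175·5.4^0.57·exp(0.008·84+0.085·23.6) = 0.6661
  r_corr = 0.7661 + 0.6661 = 1.432 μm/a
  mass loss = 1.432 μm/a × 7.14 g/cm³ = 10.23 g·m⁻²·a⁻¹
carbon steel: temperature factor f = -0.054·(13.6) = -0.7344
  Pd branch = 1.77·Pd^0.52·e^(0.02·RH+f) = 18.5 μm/a
  Sd branch = 0.102·Sd^0.62·e^(0.033·RH+0.04·T) = 11.93 μm/a
  r_corr = 18.5 + 11.93 = 30.43 μm/a
  mass loss = 30.43 μm/a × 7.85 g/cm³ = 238.9 g·m⁻²·a⁻¹
Ordering by g·m⁻²·a⁻¹: carbon steel (239) > copper (14) > zinc (10.2)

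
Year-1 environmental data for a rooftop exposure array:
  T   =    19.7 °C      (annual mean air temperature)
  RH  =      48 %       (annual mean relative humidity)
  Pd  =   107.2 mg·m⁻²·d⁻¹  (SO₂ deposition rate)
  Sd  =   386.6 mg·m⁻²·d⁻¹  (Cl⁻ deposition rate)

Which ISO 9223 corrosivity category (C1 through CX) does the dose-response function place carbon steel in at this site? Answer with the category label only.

C4

carbon steel: T>10 °C ⇒ hinge -0.054·(19.7−10) = -0.5238
  Pd branch = 1.77·Pd^0.52·e^(0.02·RH+f) = 31.13 μm/a
  Cl⁻ term: 0.102·386.6^0.62·exp(0.033·48+0.04·19.7) = 43.94
  r_corr = 31.13 + 43.94 = 75.06 μm/a
ISO 9223 Table 2 (carbon steel): 50 < 75.1 ≤ 80 μm/a ⇒ C4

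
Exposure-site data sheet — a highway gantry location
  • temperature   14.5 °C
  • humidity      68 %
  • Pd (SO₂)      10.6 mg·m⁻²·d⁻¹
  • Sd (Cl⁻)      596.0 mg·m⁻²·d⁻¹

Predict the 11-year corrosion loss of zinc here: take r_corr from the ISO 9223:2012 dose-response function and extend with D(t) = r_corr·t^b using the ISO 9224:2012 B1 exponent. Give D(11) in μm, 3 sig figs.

zinc: T>10 °C ⇒ hinge -0.071·(14.5−10) = -0.3195
  Pd branch = 0.0129·Pd^0.44·e^(0.046·RH+f) = 0.6046 μm/a
  Sd branch = 0.0175·Sd^0.57·e^(0.008·RH+0.085·T) = 3.949 μm/a
  r_corr = 0.6046 + 3.949 = 4.553 μm/a
Power-law: D(11) = r_corr · 11^0.813
  D(11) = 4.553 × 11^0.813 = 4.553 × 7.025 = 31.99 μm

D(11) = 32.0 μm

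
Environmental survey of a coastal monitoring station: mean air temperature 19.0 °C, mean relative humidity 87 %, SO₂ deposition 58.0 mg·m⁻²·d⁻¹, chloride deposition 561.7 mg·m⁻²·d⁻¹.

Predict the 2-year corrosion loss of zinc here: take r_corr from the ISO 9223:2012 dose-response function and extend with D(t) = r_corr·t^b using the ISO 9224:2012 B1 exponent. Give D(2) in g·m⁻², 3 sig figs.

zinc: temperature factor f = -0.071·(9.0) = -0.6390
  SO₂ term: 0.0129·58.0^0.44·exp(0.046·87-0.6390) = 2.223
  Cl⁻ term: 0.0175·561.7^0.57·exp(0.008·87+0.085·19.0) = 6.515
  r_corr = 2.223 + 6.515 = 8.738 μm/a
Long-term exponent b (ISO 9224 Table 2, B1) = 0.813
  D(2) = 8.738 × 2^0.813 = 8.738 × 1.757 = 15.35 μm
  Mass loss = 15.35 μm × 7.14 g/cm³ = 109.6 g·m⁻²

D(2) = 110 g·m⁻²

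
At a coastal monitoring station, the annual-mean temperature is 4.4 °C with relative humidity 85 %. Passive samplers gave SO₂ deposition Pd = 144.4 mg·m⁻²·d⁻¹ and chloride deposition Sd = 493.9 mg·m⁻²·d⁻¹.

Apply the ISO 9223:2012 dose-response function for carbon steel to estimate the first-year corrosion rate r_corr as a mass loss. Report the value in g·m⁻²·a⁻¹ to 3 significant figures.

carbon steel: T≤10 °C ⇒ hinge +0.150·(4.4−10) = -0.8400
  Pd branch = 1.77·Pd^0.52·e^(0.02·RH+f) = 55.52 μm/a
  Sd branch = 0.102·Sd^0.62·e^(0.033·RH+0.04·T) = 94.03 μm/a
  sum: 55.52 + 94.03 → r_corr = 149.6 μm/a
Convert to mass loss: 149.6 μm/a × 7.85 g/cm³ = 1174 g·m⁻²·a⁻¹

r_corr = 1.17e+03 g·m⁻²·a⁻¹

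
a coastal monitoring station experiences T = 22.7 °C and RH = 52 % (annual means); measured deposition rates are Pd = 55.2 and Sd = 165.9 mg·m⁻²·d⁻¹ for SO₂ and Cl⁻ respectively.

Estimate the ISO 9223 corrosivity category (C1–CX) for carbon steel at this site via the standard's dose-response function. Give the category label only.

C4

carbon steel: temperature factor f = -0.054·(12.7) = -0.6858
  Pd branch = 1.77·Pd^0.52·e^(0.02·RH+f) = 20.31 μm/a
  Cl⁻ term: 0.102·165.9^0.62·exp(0.033·52+0.04·22.7) = 33.46
  sum: 20.31 + 33.46 → r_corr = 53.76 μm/a
ISO 9223 Table 2 (carbon steel): 50 < 53.8 ≤ 80 μm/a ⇒ C4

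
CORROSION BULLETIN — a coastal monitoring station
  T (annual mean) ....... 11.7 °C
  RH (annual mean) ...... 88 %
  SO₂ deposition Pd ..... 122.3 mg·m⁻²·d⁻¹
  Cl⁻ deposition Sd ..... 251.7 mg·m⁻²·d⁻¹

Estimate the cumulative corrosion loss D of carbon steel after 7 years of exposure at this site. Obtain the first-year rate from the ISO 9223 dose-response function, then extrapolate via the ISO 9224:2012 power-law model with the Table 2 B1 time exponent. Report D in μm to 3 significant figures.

D(7) = 569 μm

carbon steel: temperature factor f = -0.054·(1.7) = -0.0918
  SO₂ term: 1.77·122.3^0.52·exp(0.02·88-0.0918) = 114.3
  Cl⁻ term: 0.102·251.7^0.62·exp(0.033·88+0.04·11.7) = 91.54
  sum: 114.3 + 91.54 → r_corr = 205.8 μm/a
Long-term exponent b (ISO 9224 Table 2, B1) = 0.523
  D(7) = 205.8 × 7^0.523 = 205.8 × 2.767 = 569.4 μm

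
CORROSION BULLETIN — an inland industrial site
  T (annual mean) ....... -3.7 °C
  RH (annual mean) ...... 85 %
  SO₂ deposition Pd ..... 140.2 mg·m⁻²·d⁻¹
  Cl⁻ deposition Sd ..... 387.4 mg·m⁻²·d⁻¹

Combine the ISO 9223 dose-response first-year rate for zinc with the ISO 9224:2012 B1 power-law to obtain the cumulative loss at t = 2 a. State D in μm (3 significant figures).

zinc: temperature factor f = +0.038·(-13.7) = -0.5206
  sulphur-dioxide contribution → 3.366 μm/a
  chloride contribution → 0.7534 μm/a
  total first-year rate 4.12 μm/a
Long-term exponent b (ISO 9224 Table 2, B1) = 0.813
  D(2) = 4.12 × 2^0.813 = 4.12 × 1.757 = 7.238 μm

D(2) = 7.24 μm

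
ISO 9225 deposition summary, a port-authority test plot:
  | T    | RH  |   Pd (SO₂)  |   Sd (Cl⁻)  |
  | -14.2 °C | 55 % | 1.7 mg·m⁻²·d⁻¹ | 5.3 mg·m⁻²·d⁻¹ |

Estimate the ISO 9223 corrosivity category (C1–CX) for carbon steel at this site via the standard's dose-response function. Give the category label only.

carbon steel: f(T) = +0.150·(T−10) [T≤10 °C] = -3.6300
  SO₂ term: 1.77·1.7^0.52·exp(0.02·55-3.6300) = 0.1858
  Cl⁻ term: 0.102·5.3^0.62·exp(0.033·55+0.04·-14.2) = 0.9982
  r_corr = 0.1858 + 0.9982 = 1.184 μm/a
1.18 μm/a falls in (0, 1.3] for carbon steel → category C1

C1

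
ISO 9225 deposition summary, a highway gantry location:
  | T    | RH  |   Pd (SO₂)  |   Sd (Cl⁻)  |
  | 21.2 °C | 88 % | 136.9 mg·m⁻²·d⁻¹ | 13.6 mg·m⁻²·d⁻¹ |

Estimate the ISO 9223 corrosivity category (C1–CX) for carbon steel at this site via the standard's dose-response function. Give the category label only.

carbon steel: f(T) = -0.054·(T−10) [T>10 °C] = -0.6048
  Pd branch = 1.77·Pd^0.52·e^(0.02·RH+f) = 72.54 μm/a
  Cl⁻ term: 0.102·13.6^0.62·exp(0.033·88+0.04·21.2) = 21.92
  sum: 72.54 + 21.92 → r_corr = 94.47 μm/a
94.5 μm/a falls in (80, 200] for carbon steel → category C5

C5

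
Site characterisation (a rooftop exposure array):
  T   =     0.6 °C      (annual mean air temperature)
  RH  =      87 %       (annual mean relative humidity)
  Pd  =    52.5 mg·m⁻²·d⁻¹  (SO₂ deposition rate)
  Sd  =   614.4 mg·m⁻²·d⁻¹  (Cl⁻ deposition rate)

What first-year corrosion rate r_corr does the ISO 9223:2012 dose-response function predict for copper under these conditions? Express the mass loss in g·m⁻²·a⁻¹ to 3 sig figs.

r_corr = 19.2 g·m⁻²·a⁻¹

copper: f(T) = +0.126·(T−10) [T≤10 °C] = -1.1844
  sulphur-dioxide contribution → 0.7698 μm/a
  chloride contribution → 1.37 μm/a
  total first-year rate 2.139 μm/a
Convert to mass loss: 2.139 μm/a × 8.96 g/cm³ = 19.17 g·m⁻²·a⁻¹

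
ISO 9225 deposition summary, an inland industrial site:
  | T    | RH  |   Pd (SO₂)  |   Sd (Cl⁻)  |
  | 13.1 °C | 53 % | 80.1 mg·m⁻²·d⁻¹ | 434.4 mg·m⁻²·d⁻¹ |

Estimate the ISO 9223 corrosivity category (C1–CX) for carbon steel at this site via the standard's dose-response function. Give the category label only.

carbon steel: T>10 °C ⇒ hinge -0.054·(13.1−10) = -0.1674
  Pd branch = 1.77·Pd^0.52·e^(0.02·RH+f) = 42.22 μm/a
  Cl⁻ term: 0.102·434.4^0.62·exp(0.033·53+0.04·13.1) = 42.78
  sum: 42.22 + 42.78 → r_corr = 85 μm/a
ISO 9223 Table 2 (carbon steel): 80 < 85 ≤ 200 μm/a ⇒ C5

C5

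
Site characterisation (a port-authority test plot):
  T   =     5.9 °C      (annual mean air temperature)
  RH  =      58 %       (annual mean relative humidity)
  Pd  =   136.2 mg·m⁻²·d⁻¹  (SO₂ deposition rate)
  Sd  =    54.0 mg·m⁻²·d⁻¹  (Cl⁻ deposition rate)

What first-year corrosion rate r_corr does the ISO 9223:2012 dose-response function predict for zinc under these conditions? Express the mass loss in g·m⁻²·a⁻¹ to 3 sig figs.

r_corr = 13.1 g·m⁻²·a⁻¹

zinc: f(T) = +0.038·(T−10) [T≤10 °C] = -0.1558
  sulphur-dioxide contribution → 1.382 μm/a
  chloride contribution → 0.4465 μm/a
  ⇒ r_corr(zinc) = 1.829 μm/a
Convert to mass loss: 1.829 μm/a × 7.14 g/cm³ = 13.06 g·m⁻²·a⁻¹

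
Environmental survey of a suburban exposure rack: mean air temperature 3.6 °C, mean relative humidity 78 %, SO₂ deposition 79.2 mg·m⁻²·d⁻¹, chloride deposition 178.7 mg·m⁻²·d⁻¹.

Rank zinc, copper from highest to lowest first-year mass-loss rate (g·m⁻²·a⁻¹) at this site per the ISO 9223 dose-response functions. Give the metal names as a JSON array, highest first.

["zinc", "copper"]

zinc: f(T) = +0.038·(T−10) [T≤10 °C] = -0.2432
  SO₂ term: 0.0129·79.2^0.44·exp(0.046·78-0.2432) = 2.504
  Sd branch = 0.0175·Sd^0.57·e^(0.008·RH+0.085·T) = 0.8524 μm/a
  r_corr = 2.504 + 0.8524 = 3.357 μm/a
  mass loss = 3.357 μm/a × 7.14 g/cm³ = 23.97 g·m⁻²·a⁻¹
copper: f(T) = +0.126·(T−10) [T≤10 °C] = -0.8064
  Pd branch = 0.0053·Pd^0.26·e^(0.059·RH+f) = 0.7351 μm/a
  Cl⁻ term: 0.01025·178.7^0.27·exp(0.036·78+0.049·3.6) = 0.8221
  sum: 0.7351 + 0.8221 → r_corr = 1.557 μm/a
  mass loss = 1.557 μm/a × 8.96 g/cm³ = 13.95 g·m⁻²·a⁻¹
Ordering by g·m⁻²·a⁻¹: zinc (24) > copper (14)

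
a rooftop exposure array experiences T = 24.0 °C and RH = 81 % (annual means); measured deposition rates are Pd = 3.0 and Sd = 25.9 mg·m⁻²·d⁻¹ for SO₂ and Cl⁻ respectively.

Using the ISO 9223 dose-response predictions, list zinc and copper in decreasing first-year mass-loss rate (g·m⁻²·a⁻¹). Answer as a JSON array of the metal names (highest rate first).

zinc: temperature factor f = -0.071·(14.0) = -0.9940
  SO₂ term: 0.0129·3.0^0.44·exp(0.046·81-0.9940) = 0.3214
  Cl⁻ term: 0.0175·25.9^0.57·exp(0.008·81+0.085·24.0) = 1.644
  sum: 0.3214 + 1.644 → r_corr = 1.966 μm/a
  mass loss = 1.966 μm/a × 7.14 g/cm³ = 14.04 g·m⁻²·a⁻¹
copper: T>10 °C ⇒ hinge -0.080·(24.0−10) = -1.1200
  Pd branch = 0.0053·Pd^0.26·e^(0.059·RH+f) = 0.2738 μm/a
  Sd branch = 0.01025·Sd^0.27·e^(0.036·RH+0.049·T) = 1.477 μm/a
  r_corr = 0.2738 + 1.477 = 1.751 μm/a
  mass loss = 1.751 μm/a × 8.96 g/cm³ = 15.69 g·m⁻²·a⁻¹
Ordering by g·m⁻²·a⁻¹: copper (15.7) > zinc (14)

["copper", "zinc"]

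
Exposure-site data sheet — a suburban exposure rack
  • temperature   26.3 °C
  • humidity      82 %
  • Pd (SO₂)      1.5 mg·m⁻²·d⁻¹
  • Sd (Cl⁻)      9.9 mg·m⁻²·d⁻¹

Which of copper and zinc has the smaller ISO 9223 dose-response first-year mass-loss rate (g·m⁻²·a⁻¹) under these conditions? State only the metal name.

copper: T>10 °C ⇒ hinge -0.080·(26.3−10) = -1.3040
  Pd branch = 0.0053·Pd^0.26·e^(0.059·RH+f) = 0.2018 μm/a
  Sd branch = 0.01025·Sd^0.27·e^(0.036·RH+0.049·T) = 1.322 μm/a
  sum: 0.2018 + 1.322 → r_corr = 1.524 μm/a
  mass loss = 1.524 μm/a × 8.96 g/cm³ = 13.65 g·m⁻²·a⁻¹
zinc: T>10 °C ⇒ hinge -0.071·(26.3−10) = -1.1573
  Pd branch = 0.0129·Pd^0.44·e^(0.046·RH+f) = 0.2107 μm/a
  Sd branch = 0.0175·Sd^0.57·e^(0.008·RH+0.085·T) = 1.165 μm/a
  r_corr = 0.2107 + 1.165 = 1.376 μm/a
  mass loss = 1.376 μm/a × 7.14 g/cm³ = 9.822 g·m⁻²·a⁻¹
Ordering by g·m⁻²·a⁻¹: copper (13.7) > zinc (9.82)

zinc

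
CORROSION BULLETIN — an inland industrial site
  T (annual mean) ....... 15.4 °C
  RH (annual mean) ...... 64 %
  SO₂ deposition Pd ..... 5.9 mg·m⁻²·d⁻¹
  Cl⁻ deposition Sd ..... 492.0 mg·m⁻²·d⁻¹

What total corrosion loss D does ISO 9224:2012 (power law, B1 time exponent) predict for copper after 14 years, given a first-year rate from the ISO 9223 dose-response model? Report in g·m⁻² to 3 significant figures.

D(14) = 73.0 g·m⁻²

copper: T>10 °C ⇒ hinge -0.080·(15.4−10) = -0.4320
  Pd branch = 0.0053·Pd^0.26·e^(0.059·RH+f) = 0.2382 μm/a
  Cl⁻ term: 0.01025·492.0^0.27·exp(0.036·64+0.049·15.4) = 1.164
  sum: 0.2382 + 1.164 → r_corr = 1.402 μm/a
Power-law: D(14) = r_corr · 14^0.667
  D(14) = 1.402 × 14^0.667 = 1.402 × 5.814 = 8.151 μm
  Mass loss = 8.151 μm × 8.96 g/cm³ = 73.04 g·m⁻²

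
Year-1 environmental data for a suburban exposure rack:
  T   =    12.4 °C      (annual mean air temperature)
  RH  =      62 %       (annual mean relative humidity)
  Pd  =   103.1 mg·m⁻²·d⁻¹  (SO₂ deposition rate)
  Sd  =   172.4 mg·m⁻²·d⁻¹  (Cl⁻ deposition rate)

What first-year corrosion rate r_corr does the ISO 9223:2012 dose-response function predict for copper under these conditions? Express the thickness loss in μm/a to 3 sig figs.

copper: f(T) = -0.080·(T−10) [T>10 °C] = -0.1920
  Pd branch = 0.0053·Pd^0.26·e^(0.059·RH+f) = 0.5662 μm/a
  Sd branch = 0.01025·Sd^0.27·e^(0.036·RH+0.049·T) = 0.7044 μm/a
  sum: 0.5662 + 0.7044 → r_corr = 1.271 μm/a

r_corr = 1.27 μm/a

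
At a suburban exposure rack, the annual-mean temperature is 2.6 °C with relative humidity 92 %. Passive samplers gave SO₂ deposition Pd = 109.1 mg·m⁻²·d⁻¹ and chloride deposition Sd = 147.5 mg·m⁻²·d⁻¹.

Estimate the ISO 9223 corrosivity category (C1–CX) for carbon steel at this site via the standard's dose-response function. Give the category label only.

carbon steel: f(T) = +0.150·(T−10) [T≤10 °C] = -1.1100
  sulphur-dioxide contribution → 42.14 μm/a
  chloride contribution → 52.11 μm/a
  total first-year rate 94.25 μm/a
Category bounds: 80…200 μm/a bracket r_corr ⇒ C5

C5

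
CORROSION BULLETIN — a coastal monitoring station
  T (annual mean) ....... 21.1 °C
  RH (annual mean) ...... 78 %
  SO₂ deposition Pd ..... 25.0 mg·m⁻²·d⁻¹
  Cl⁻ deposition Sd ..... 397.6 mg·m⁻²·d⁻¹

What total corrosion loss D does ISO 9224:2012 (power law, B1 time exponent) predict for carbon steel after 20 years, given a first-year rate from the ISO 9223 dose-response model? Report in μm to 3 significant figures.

carbon steel: f(T) = -0.054·(T−10) [T>10 °C] = -0.5994
  Pd branch = 1.77·Pd^0.52·e^(0.02·RH+f) = 24.67 μm/a
  Sd branch = 0.102·Sd^0.62·e^(0.033·RH+0.04·T) = 127.3 μm/a
  sum: 24.67 + 127.3 → r_corr = 151.9 μm/a
Power-law: D(20) = r_corr · 20^0.523
  D(20) = 151.9 × 20^0.523 = 151.9 × 4.791 = 727.9 μm

D(20) = 728 μm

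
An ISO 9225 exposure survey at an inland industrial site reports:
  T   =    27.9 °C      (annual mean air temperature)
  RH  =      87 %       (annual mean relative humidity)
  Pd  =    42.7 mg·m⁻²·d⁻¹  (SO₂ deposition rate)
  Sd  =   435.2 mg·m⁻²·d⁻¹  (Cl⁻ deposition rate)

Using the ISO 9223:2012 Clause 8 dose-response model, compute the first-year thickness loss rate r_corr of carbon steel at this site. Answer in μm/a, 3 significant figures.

carbon steel: T>10 °C ⇒ hinge -0.054·(27.9−10) = -0.9666
  sulphur-dioxide contribution → 27.02 μm/a
  chloride contribution → 237.7 μm/a
  ⇒ r_corr(carbon steel) = 264.8 μm/a

r_corr = 265 μm/a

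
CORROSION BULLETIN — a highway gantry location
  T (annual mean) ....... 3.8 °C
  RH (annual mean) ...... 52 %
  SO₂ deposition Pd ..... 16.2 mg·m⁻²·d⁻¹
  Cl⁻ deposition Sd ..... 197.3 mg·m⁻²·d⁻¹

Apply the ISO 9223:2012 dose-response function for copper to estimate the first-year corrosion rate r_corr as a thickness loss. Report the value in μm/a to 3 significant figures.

copper: f(T) = +0.126·(T−10) [T≤10 °C] = -0.7812
  Pd branch = 0.0053·Pd^0.26·e^(0.059·RH+f) = 0.1076 μm/a
  Cl⁻ term: 0.01025·197.3^0.27·exp(0.036·52+0.049·3.8) = 0.3344
  r_corr = 0.1076 + 0.3344 = 0.442 μm/a

r_corr = 0.442 μm/a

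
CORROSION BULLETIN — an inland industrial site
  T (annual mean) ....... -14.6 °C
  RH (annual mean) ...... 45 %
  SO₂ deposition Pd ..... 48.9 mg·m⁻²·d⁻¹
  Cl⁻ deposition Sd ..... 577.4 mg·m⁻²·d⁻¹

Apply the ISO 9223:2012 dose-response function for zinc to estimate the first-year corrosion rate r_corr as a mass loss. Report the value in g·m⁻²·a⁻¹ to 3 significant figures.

r_corr = 3.53 g·m⁻²·a⁻¹

zinc: f(T) = +0.038·(T−10) [T≤10 °C] = -0.9348
  Pd branch = 0.0129·Pd^0.44·e^(0.046·RH+f) = 0.2223 μm/a
  Cl⁻ term: 0.0175·577.4^0.57·exp(0.008·45+0.085·-14.6) = 0.2719
  r_corr = 0.2223 + 0.2719 = 0.4942 μm/a
Convert to mass loss: 0.4942 μm/a × 7.14 g/cm³ = 3.529 g·m⁻²·a⁻¹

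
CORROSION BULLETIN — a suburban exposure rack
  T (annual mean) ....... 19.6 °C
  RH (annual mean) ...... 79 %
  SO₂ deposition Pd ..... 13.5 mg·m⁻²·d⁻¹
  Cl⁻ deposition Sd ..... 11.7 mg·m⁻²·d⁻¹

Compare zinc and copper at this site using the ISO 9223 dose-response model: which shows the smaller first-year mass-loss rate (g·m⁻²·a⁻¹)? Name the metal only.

zinc: T>10 °C ⇒ hinge -0.071·(19.6−10) = -0.6816
  SO₂ term: 0.0129·13.5^0.44·exp(0.046·79-0.6816) = 0.7765
  Sd branch = 0.0175·Sd^0.57·e^(0.008·RH+0.085·T) = 0.7078 μm/a
  r_corr = 0.7765 + 0.7078 = 1.484 μm/a
  mass loss = 1.484 μm/a × 7.14 g/cm³ = 10.6 g·m⁻²·a⁻¹
copper: temperature factor f = -0.080·(9.6) = -0.7680
  SO₂ term: 0.0053·13.5^0.26·exp(0.059·79-0.7680) = 0.5115
  Sd branch = 0.01025·Sd^0.27·e^(0.036·RH+0.049·T) = 0.8941 μm/a
  r_corr = 0.5115 + 0.8941 = 1.406 μm/a
  mass loss = 1.406 μm/a × 8.96 g/cm³ = 12.59 g·m⁻²·a⁻¹
Ordering by g·m⁻²·a⁻¹: copper (12.6) > zinc (10.6)

zinc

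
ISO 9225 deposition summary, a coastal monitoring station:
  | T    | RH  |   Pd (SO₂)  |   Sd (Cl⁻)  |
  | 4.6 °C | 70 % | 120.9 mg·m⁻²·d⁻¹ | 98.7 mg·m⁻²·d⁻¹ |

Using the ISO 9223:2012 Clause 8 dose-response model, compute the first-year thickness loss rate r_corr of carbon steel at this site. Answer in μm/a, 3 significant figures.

carbon steel: f(T) = +0.150·(T−10) [T≤10 °C] = -0.8100
  sulphur-dioxide contribution → 38.64 μm/a
  chloride contribution → 21.29 μm/a
  total first-year rate 59.93 μm/a

r_corr = 59.9 μm/a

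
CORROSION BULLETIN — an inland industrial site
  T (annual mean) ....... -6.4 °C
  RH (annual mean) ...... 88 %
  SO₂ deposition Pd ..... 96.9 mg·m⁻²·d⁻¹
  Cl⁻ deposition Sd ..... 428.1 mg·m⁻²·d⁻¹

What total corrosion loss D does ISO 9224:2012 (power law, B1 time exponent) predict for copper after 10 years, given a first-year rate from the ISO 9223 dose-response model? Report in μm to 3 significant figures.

copper: f(T) = +0.126·(T−10) [T≤10 °C] = -2.0664
  Pd branch = 0.0053·Pd^0.26·e^(0.059·RH+f) = 0.3964 μm/a
  Sd branch = 0.01025·Sd^0.27·e^(0.036·RH+0.049·T) = 0.9139 μm/a
  sum: 0.3964 + 0.9139 → r_corr = 1.31 μm/a
Long-term exponent b (ISO 9224 Table 2, B1) = 0.667
  D(10) = 1.31 × 10^0.667 = 1.31 × 4.645 = 6.087 μm

D(10) = 6.09 μm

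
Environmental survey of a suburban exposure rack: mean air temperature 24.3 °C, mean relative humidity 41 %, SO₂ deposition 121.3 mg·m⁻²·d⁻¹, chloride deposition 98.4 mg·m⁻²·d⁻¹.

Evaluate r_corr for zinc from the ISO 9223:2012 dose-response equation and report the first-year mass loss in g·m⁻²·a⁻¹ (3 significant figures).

zinc: T>10 °C ⇒ hinge -0.071·(24.3−10) = -1.0153
  sulphur-dioxide contribution → 0.2545 μm/a
  chloride contribution → 2.621 μm/a
  ⇒ r_corr(zinc) = 2.876 μm/a
Convert to mass loss: 2.876 μm/a × 7.14 g/cm³ = 20.53 g·m⁻²·a⁻¹

r_corr = 20.5 g·m⁻²·a⁻¹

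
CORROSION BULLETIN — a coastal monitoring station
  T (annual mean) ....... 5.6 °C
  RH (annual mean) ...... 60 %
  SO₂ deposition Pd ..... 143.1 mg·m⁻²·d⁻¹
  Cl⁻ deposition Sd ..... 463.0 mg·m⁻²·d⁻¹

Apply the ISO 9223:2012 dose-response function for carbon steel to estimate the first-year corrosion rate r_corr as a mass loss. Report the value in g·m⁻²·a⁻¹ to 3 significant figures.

carbon steel: temperature factor f = +0.150·(-4.4) = -0.6600
  sulphur-dioxide contribution → 40.13 μm/a
  chloride contribution → 41.54 μm/a
  total first-year rate 81.66 μm/a
Convert to mass loss: 81.66 μm/a × 7.85 g/cm³ = 641.1 g·m⁻²·a⁻¹

r_corr = 641 g·m⁻²·a⁻¹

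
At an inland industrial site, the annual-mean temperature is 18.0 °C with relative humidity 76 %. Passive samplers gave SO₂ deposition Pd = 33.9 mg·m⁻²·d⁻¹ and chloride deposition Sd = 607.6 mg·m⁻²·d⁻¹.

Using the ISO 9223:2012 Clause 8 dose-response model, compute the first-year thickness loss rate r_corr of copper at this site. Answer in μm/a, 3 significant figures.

copper: temperature factor f = -0.080·(8.0) = -0.6400
  SO₂ term: 0.0053·33.9^0.26·exp(0.059·76-0.6400) = 0.6188
  Sd branch = 0.01025·Sd^0.27·e^(0.036·RH+0.049·T) = 2.156 μm/a
  r_corr = 0.6188 + 2.156 = 2.774 μm/a

r_corr = 2.77 μm/a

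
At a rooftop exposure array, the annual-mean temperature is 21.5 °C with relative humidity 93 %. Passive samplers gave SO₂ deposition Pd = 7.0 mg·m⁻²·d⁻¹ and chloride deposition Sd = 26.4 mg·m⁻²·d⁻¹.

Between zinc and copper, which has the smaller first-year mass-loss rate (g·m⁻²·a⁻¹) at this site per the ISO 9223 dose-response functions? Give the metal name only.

zinc

zinc: T>10 °C ⇒ hinge -0.071·(21.5−10) = -0.8165
  Pd branch = 0.0129·Pd^0.44·e^(0.046·RH+f) = 0.9677 μm/a
  Cl⁻ term: 0.0175·26.4^0.57·exp(0.008·93+0.085·21.5) = 1.48
  r_corr = 0.9677 + 1.48 = 2.447 μm/a
  mass loss = 2.447 μm/a × 7.14 g/cm³ = 17.47 g·m⁻²·a⁻¹
copper: temperature factor f = -0.080·(11.5) = -0.9200
  SO₂ term: 0.0053·7.0^0.26·exp(0.059·93-0.9200) = 0.8461
  Sd branch = 0.01025·Sd^0.27·e^(0.036·RH+0.049·T) = 2.024 μm/a
  r_corr = 0.8461 + 2.024 = 2.87 μm/a
  mass loss = 2.87 μm/a × 8.96 g/cm³ = 25.71 g·m⁻²·a⁻¹
Ordering by g·m⁻²·a⁻¹: copper (25.7) > zinc (17.5)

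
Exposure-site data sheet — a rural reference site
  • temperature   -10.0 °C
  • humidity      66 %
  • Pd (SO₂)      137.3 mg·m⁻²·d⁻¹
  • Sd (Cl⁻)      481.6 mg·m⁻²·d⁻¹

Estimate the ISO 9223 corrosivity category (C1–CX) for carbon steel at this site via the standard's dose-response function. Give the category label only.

carbon steel: temperature factor f = +0.150·(-20.0) = -3.0000
  SO₂ term: 1.77·137.3^0.52·exp(0.02·66-3.0000) = 4.265
  Cl⁻ term: 0.102·481.6^0.62·exp(0.033·66+0.04·-10.0) = 27.8
  r_corr = 4.265 + 27.8 = 32.07 μm/a
ISO 9223 Table 2 (carbon steel): 25 < 32.1 ≤ 50 μm/a ⇒ C3

C3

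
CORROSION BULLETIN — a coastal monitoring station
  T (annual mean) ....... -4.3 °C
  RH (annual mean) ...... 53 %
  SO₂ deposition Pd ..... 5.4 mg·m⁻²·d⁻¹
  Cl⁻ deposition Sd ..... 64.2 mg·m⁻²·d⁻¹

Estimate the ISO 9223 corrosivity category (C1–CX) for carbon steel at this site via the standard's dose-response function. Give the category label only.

C2

carbon steel: temperature factor f = +0.150·(-14.3) = -2.1450
  Pd branch = 1.77·Pd^0.52·e^(0.02·RH+f) = 1.438 μm/a
  Sd branch = 0.102·Sd^0.62·e^(0.033·RH+0.04·T) = 6.519 μm/a
  r_corr = 1.438 + 6.519 = 7.956 μm/a
7.96 μm/a falls in (1.3, 25] for carbon steel → category C2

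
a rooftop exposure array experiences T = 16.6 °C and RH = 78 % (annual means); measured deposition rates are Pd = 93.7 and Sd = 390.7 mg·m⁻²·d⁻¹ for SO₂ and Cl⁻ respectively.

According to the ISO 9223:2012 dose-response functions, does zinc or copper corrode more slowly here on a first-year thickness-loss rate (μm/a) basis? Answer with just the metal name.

copper

zinc: T>10 °C ⇒ hinge -0.071·(16.6−10) = -0.4686
  sulphur-dioxide contribution → 2.152 μm/a
  chloride contribution → 4.02 μm/a
  ⇒ r_corr(zinc) = 6.172 μm/a
copper: temperature factor f = -0.080·(6.6) = -0.5280
  sulphur-dioxide contribution → 1.014 μm/a
  chloride contribution → 1.92 μm/a
  total first-year rate 2.934 μm/a
Ordering by μm/a: zinc (6.17) > copper (2.93)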